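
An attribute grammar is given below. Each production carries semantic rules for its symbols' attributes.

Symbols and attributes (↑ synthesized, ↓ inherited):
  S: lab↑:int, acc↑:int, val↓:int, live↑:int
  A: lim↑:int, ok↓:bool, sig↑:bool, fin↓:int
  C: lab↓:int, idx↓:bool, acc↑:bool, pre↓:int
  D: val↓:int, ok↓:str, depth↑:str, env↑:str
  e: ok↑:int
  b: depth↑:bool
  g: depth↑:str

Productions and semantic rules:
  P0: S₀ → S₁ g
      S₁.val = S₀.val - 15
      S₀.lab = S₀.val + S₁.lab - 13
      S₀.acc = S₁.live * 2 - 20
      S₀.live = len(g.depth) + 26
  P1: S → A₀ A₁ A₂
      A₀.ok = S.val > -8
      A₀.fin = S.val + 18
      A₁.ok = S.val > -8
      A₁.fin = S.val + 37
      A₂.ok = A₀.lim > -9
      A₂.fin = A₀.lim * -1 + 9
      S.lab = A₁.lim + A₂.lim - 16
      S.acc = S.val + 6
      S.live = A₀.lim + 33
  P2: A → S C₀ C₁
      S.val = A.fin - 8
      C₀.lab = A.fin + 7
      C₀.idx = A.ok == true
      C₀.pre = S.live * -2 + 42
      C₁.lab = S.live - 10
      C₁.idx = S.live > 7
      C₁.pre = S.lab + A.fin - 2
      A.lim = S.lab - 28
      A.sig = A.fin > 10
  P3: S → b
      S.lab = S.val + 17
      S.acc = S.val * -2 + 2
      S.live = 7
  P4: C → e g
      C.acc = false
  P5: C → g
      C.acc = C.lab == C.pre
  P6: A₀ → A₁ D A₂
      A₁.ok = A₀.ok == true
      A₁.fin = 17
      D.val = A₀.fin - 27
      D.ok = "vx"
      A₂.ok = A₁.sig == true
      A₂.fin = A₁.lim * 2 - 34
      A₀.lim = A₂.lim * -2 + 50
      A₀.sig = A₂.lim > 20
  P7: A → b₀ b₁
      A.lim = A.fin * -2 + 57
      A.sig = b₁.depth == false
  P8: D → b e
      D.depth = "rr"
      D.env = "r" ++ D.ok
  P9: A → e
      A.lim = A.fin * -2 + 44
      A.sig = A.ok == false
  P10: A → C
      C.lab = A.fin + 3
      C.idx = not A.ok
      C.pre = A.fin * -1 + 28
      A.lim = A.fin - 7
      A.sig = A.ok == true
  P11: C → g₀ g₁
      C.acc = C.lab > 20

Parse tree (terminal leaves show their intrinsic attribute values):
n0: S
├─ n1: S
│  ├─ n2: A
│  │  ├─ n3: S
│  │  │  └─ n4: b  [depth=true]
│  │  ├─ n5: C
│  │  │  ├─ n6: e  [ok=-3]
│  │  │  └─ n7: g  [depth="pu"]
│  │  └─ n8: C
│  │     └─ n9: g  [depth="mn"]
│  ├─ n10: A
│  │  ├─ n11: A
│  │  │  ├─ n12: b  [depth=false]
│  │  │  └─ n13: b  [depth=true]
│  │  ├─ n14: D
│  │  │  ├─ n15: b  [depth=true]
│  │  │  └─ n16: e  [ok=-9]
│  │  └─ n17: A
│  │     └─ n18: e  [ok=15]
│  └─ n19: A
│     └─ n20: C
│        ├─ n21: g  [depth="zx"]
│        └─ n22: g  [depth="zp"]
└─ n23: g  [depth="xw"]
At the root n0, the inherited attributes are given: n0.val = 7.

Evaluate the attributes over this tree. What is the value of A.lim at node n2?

1. n0.val = 7  [given at root]
2. n1.val = -8  [S₀.val - 15]
3. n2.ok = false  [S.val > -8]
4. n2.fin = 10  [S.val + 18]
5. n3.val = 2  [A.fin - 8]
6. n4.depth = true  [terminal]
7. n3.lab = 19  [S.val + 17]
8. n3.acc = -2  [S.val * -2 + 2]
9. n3.live = 7  [7]
10. n5.lab = 17  [A.fin + 7]
11. n5.idx = false  [A.ok == true]
12. n5.pre = 28  [S.live * -2 + 42]
13. n6.ok = -3  [terminal]
14. n7.depth = "pu"  [terminal]
15. n5.acc = false  [false]
16. n8.lab = -3  [S.live - 10]
17. n8.idx = false  [S.live > 7]
18. n8.pre = 27  [S.lab + A.fin - 2]
19. n9.depth = "mn"  [terminal]
20. n8.acc = false  [C.lab == C.pre]
21. n2.lim = -9  [S.lab - 28]
22. n2.sig = false  [A.fin > 10]
23. n10.ok = false  [S.val > -8]
24. n10.fin = 29  [S.val + 37]
25. n11.ok = false  [A₀.ok == true]
26. n11.fin = 17  [17]
27. n12.depth = false  [terminal]
28. n13.depth = true  [terminal]
29. n11.lim = 23  [A.fin * -2 + 57]
30. n11.sig = false  [b₁.depth == false]
31. n14.val = 2  [A₀.fin - 27]
32. n14.ok = "vx"  ["vx"]
33. n15.depth = true  [terminal]
34. n16.ok = -9  [terminal]
35. n14.depth = "rr"  ["rr"]
36. n14.env = "rvx"  ["r" ++ D.ok]
37. n17.ok = false  [A₁.sig == true]
38. n17.fin = 12  [A₁.lim * 2 - 34]
39. n18.ok = 15  [terminal]
40. n17.lim = 20  [A.fin * -2 + 44]
41. n17.sig = true  [A.ok == false]
42. n10.lim = 10  [A₂.lim * -2 + 50]
43. n10.sig = false  [A₂.lim > 20]
44. n19.ok = false  [A₀.lim > -9]
45. n19.fin = 18  [A₀.lim * -1 + 9]
46. n20.lab = 21  [A.fin + 3]
47. n20.idx = true  [not A.ok]
48. n20.pre = 10  [A.fin * -1 + 28]
49. n21.depth = "zx"  [terminal]
50. n22.depth = "zp"  [terminal]
51. n20.acc = true  [C.lab > 20]
52. n19.lim = 11  [A.fin - 7]
53. n19.sig = false  [A.ok == true]
54. n1.lab = 5  [A₁.lim + A₂.lim - 16]
55. n1.acc = -2  [S.val + 6]
56. n1.live = 24  [A₀.lim + 33]
57. n23.depth = "xw"  [terminal]
58. n0.lab = -1  [S₀.val + S₁.lab - 13]
59. n0.acc = 28  [S₁.live * 2 - 20]
60. n0.live = 28  [len(g.depth) + 26]

-9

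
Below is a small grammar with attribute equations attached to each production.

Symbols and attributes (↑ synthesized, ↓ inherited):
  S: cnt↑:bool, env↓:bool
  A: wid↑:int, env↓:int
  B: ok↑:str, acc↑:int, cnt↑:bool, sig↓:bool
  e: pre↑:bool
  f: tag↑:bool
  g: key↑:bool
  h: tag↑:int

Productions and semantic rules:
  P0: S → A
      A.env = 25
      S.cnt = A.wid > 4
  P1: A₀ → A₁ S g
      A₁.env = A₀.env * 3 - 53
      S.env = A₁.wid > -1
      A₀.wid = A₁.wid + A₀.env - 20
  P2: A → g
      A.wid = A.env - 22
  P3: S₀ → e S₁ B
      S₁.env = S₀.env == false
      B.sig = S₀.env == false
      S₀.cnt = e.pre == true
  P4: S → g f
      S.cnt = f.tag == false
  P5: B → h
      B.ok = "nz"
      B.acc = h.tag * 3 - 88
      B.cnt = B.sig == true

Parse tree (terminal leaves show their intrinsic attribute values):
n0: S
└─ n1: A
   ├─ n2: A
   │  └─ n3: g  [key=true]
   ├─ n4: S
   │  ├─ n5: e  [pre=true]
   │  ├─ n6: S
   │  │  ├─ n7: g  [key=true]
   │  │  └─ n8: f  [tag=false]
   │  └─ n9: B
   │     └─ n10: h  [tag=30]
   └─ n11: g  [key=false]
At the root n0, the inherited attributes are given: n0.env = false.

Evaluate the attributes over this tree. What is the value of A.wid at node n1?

5

1. n0.env = false  [given at root]
2. n1.env = 25  [25]
3. n2.env = 22  [A₀.env * 3 - 53]
4. n3.key = true  [terminal]
5. n2.wid = 0  [A.env - 22]
6. n4.env = true  [A₁.wid > -1]
7. n5.pre = true  [terminal]
8. n6.env = false  [S₀.env == false]
9. n7.key = true  [terminal]
10. n8.tag = false  [terminal]
11. n6.cnt = true  [f.tag == false]
12. n9.sig = false  [S₀.env == false]
13. n10.tag = 30  [terminal]
14. n9.ok = "nz"  ["nz"]
15. n9.acc = 2  [h.tag * 3 - 88]
16. n9.cnt = false  [B.sig == true]
17. n4.cnt = true  [e.pre == true]
18. n11.key = false  [terminal]
19. n1.wid = 5  [A₁.wid + A₀.env - 20]
20. n0.cnt = true  [A.wid > 4]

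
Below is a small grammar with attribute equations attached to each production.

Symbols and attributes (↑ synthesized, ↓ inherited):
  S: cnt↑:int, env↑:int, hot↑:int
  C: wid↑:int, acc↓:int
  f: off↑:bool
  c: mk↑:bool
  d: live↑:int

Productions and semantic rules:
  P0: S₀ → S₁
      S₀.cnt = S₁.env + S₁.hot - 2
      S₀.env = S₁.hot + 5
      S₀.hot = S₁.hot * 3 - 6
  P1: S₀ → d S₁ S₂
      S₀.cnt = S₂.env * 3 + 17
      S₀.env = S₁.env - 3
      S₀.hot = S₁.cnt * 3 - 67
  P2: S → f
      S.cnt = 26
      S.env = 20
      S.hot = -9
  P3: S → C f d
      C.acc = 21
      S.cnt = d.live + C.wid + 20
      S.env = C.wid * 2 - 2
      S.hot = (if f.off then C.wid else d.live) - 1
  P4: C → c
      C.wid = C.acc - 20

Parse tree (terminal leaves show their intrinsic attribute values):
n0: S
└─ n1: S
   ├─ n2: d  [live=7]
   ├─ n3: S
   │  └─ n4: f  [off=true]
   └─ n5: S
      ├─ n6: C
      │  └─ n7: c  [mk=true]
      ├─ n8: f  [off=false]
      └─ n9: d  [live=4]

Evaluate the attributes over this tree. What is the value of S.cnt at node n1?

1. n2.live = 7  [terminal]
2. n4.off = true  [terminal]
3. n3.cnt = 26  [26]
4. n3.env = 20  [20]
5. n3.hot = -9  [-9]
6. n6.acc = 21  [21]
7. n7.mk = true  [terminal]
8. n6.wid = 1  [C.acc - 20]
9. n8.off = false  [terminal]
10. n9.live = 4  [terminal]
11. n5.cnt = 25  [d.live + C.wid + 20]
12. n5.env = 0  [C.wid * 2 - 2]
13. n5.hot = 3  [(if f.off then C.wid else d.live) - 1]
14. n1.cnt = 17  [S₂.env * 3 + 17]
15. n1.env = 17  [S₁.env - 3]
16. n1.hot = 11  [S₁.cnt * 3 - 67]
17. n0.cnt = 26  [S₁.env + S₁.hot - 2]
18. n0.env = 16  [S₁.hot + 5]
19. n0.hot = 27  [S₁.hot * 3 - 6]

17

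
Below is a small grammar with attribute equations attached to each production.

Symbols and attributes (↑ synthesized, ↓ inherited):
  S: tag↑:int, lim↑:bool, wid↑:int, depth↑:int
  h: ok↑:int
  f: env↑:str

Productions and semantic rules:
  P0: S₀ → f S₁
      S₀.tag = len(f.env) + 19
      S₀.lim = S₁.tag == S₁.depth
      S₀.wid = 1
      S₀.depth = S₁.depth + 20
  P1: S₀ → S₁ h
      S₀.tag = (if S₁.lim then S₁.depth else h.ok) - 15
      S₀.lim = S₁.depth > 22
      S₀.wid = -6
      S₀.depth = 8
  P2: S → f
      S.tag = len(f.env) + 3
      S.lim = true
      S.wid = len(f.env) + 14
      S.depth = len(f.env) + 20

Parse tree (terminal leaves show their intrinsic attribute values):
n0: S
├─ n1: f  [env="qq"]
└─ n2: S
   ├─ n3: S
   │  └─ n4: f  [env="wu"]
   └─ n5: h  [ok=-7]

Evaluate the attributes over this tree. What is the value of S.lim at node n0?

1. n1.env = "qq"  [terminal]
2. n4.env = "wu"  [terminal]
3. n3.tag = 5  [len(f.env) + 3]
4. n3.lim = true  [true]
5. n3.wid = 16  [len(f.env) + 14]
6. n3.depth = 22  [len(f.env) + 20]
7. n5.ok = -7  [terminal]
8. n2.tag = 7  [(if S₁.lim then S₁.depth else h.ok) - 15]
9. n2.lim = false  [S₁.depth > 22]
10. n2.wid = -6  [-6]
11. n2.depth = 8  [8]
12. n0.tag = 21  [len(f.env) + 19]
13. n0.lim = false  [S₁.tag == S₁.depth]
14. n0.wid = 1  [1]
15. n0.depth = 28  [S₁.depth + 20]

false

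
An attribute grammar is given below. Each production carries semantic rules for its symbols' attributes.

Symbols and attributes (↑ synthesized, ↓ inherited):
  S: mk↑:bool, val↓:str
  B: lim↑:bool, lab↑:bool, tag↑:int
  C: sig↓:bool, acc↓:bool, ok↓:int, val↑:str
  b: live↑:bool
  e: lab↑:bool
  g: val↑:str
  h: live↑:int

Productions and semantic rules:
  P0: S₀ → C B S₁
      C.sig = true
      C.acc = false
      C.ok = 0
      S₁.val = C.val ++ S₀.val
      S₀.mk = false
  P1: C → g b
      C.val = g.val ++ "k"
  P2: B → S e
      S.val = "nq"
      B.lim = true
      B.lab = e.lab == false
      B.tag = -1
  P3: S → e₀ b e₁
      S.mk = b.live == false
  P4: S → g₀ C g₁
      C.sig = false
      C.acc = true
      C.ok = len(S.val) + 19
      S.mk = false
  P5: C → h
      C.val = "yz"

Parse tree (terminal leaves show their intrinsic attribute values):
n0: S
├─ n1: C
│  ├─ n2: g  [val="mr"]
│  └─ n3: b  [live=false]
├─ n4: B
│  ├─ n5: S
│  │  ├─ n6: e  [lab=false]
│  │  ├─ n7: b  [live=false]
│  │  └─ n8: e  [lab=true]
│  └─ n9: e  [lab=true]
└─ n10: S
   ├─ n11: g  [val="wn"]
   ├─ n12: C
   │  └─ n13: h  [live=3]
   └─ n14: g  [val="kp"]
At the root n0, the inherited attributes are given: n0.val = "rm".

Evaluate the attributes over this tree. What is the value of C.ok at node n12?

24

1. n0.val = "rm"  [given at root]
2. n1.sig = true  [true]
3. n1.acc = false  [false]
4. n1.ok = 0  [0]
5. n2.val = "mr"  [terminal]
6. n3.live = false  [terminal]
7. n1.val = "mrk"  [g.val ++ "k"]
8. n5.val = "nq"  ["nq"]
9. n6.lab = false  [terminal]
10. n7.live = false  [terminal]
11. n8.lab = true  [terminal]
12. n5.mk = true  [b.live == false]
13. n9.lab = true  [terminal]
14. n4.lim = true  [true]
15. n4.lab = false  [e.lab == false]
16. n4.tag = -1  [-1]
17. n10.val = "mrkrm"  [C.val ++ S₀.val]
18. n11.val = "wn"  [terminal]
19. n12.sig = false  [false]
20. n12.acc = true  [true]
21. n12.ok = 24  [len(S.val) + 19]
22. n13.live = 3  [terminal]
23. n12.val = "yz"  ["yz"]
24. n14.val = "kp"  [terminal]
25. n10.mk = false  [false]
26. n0.mk = false  [false]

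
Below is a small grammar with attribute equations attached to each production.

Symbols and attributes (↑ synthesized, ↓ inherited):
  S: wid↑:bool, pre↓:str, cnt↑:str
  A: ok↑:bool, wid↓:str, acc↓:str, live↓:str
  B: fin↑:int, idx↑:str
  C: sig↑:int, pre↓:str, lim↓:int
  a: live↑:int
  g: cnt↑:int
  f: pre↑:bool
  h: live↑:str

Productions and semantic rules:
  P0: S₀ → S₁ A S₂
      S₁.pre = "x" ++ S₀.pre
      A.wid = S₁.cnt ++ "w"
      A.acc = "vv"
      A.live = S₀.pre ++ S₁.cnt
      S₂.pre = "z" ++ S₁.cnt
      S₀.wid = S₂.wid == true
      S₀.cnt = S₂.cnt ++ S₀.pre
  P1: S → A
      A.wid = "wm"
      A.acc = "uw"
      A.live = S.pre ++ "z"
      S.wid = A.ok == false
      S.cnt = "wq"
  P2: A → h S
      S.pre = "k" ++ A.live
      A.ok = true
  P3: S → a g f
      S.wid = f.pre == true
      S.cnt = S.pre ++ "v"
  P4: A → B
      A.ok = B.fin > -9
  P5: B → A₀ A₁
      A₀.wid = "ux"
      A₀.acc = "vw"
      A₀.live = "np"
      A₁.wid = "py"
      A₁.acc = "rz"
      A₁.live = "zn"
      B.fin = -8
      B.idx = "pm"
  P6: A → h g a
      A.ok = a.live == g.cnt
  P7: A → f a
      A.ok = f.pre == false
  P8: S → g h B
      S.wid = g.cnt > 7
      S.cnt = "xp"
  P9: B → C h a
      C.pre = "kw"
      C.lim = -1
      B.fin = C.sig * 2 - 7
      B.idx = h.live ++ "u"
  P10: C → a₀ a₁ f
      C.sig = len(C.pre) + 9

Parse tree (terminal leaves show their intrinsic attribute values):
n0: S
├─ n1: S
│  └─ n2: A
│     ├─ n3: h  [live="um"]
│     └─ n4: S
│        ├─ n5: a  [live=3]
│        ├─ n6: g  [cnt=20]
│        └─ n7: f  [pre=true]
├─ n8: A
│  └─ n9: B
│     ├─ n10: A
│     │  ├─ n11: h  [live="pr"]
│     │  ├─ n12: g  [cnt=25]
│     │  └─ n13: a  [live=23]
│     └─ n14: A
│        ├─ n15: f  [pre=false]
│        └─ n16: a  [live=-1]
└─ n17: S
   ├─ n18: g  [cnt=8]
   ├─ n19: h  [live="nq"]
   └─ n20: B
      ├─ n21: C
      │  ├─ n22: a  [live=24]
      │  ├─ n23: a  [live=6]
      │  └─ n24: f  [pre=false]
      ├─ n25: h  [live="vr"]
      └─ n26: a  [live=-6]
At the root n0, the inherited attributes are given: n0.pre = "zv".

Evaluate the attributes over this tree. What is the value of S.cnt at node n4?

1. n0.pre = "zv"  [given at root]
2. n1.pre = "xzv"  ["x" ++ S₀.pre]
3. n2.wid = "wm"  ["wm"]
4. n2.acc = "uw"  ["uw"]
5. n2.live = "xzvz"  [S.pre ++ "z"]
6. n3.live = "um"  [terminal]
7. n4.pre = "kxzvz"  ["k" ++ A.live]
8. n5.live = 3  [terminal]
9. n6.cnt = 20  [terminal]
10. n7.pre = true  [terminal]
11. n4.wid = true  [f.pre == true]
12. n4.cnt = "kxzvzv"  [S.pre ++ "v"]
13. n2.ok = true  [true]
14. n1.wid = false  [A.ok == false]
15. n1.cnt = "wq"  ["wq"]
16. n8.wid = "wqw"  [S₁.cnt ++ "w"]
17. n8.acc = "vv"  ["vv"]
18. n8.live = "zvwq"  [S₀.pre ++ S₁.cnt]
19. n10.wid = "ux"  ["ux"]
20. n10.acc = "vw"  ["vw"]
21. n10.live = "np"  ["np"]
22. n11.live = "pr"  [terminal]
23. n12.cnt = 25  [terminal]
24. n13.live = 23  [terminal]
25. n10.ok = false  [a.live == g.cnt]
26. n14.wid = "py"  ["py"]
27. n14.acc = "rz"  ["rz"]
28. n14.live = "zn"  ["zn"]
29. n15.pre = false  [terminal]
30. n16.live = -1  [terminal]
31. n14.ok = true  [f.pre == false]
32. n9.fin = -8  [-8]
33. n9.idx = "pm"  ["pm"]
34. n8.ok = true  [B.fin > -9]
35. n17.pre = "zwq"  ["z" ++ S₁.cnt]
36. n18.cnt = 8  [terminal]
37. n19.live = "nq"  [terminal]
38. n21.pre = "kw"  ["kw"]
39. n21.lim = -1  [-1]
40. n22.live = 24  [terminal]
41. n23.live = 6  [terminal]
42. n24.pre = false  [terminal]
43. n21.sig = 11  [len(C.pre) + 9]
44. n25.live = "vr"  [terminal]
45. n26.live = -6  [terminal]
46. n20.fin = 15  [C.sig * 2 - 7]
47. n20.idx = "vru"  [h.live ++ "u"]
48. n17.wid = true  [g.cnt > 7]
49. n17.cnt = "xp"  ["xp"]
50. n0.wid = true  [S₂.wid == true]
51. n0.cnt = "xpzv"  [S₂.cnt ++ S₀.pre]

"kxzvzv"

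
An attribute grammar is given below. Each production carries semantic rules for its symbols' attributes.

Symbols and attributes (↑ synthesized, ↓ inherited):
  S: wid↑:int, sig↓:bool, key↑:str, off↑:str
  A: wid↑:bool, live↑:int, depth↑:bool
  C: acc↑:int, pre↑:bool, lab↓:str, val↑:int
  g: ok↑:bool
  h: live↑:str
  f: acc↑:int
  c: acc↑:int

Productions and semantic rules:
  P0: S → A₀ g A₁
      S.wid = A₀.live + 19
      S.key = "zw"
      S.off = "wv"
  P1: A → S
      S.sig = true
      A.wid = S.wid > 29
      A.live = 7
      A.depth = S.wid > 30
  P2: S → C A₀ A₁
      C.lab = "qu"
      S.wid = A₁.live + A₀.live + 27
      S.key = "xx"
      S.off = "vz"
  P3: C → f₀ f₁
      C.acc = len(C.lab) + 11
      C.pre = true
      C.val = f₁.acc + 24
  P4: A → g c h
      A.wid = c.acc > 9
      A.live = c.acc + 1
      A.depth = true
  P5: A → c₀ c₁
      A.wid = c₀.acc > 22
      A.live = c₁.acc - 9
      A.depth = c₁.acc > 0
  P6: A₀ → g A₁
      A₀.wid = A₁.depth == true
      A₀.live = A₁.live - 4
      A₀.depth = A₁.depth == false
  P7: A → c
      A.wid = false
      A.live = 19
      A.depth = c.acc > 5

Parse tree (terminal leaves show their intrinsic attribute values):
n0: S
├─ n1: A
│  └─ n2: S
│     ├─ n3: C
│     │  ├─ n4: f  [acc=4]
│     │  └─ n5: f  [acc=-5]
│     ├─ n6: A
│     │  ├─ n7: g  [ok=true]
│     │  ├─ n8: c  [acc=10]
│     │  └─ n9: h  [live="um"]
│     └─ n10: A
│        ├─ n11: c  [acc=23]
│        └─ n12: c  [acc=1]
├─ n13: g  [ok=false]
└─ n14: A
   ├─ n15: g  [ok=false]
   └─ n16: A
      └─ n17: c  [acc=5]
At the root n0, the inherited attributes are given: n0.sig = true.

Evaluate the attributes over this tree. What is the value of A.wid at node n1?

true

1. n0.sig = true  [given at root]
2. n2.sig = true  [true]
3. n3.lab = "qu"  ["qu"]
4. n4.acc = 4  [terminal]
5. n5.acc = -5  [terminal]
6. n3.acc = 13  [len(C.lab) + 11]
7. n3.pre = true  [true]
8. n3.val = 19  [f₁.acc + 24]
9. n7.ok = true  [terminal]
10. n8.acc = 10  [terminal]
11. n9.live = "um"  [terminal]
12. n6.wid = true  [c.acc > 9]
13. n6.live = 11  [c.acc + 1]
14. n6.depth = true  [true]
15. n11.acc = 23  [terminal]
16. n12.acc = 1  [terminal]
17. n10.wid = true  [c₀.acc > 22]
18. n10.live = -8  [c₁.acc - 9]
19. n10.depth = true  [c₁.acc > 0]
20. n2.wid = 30  [A₁.live + A₀.live + 27]
21. n2.key = "xx"  ["xx"]
22. n2.off = "vz"  ["vz"]
23. n1.wid = true  [S.wid > 29]
24. n1.live = 7  [7]
25. n1.depth = false  [S.wid > 30]
26. n13.ok = false  [terminal]
27. n15.ok = false  [terminal]
28. n17.acc = 5  [terminal]
29. n16.wid = false  [false]
30. n16.live = 19  [19]
31. n16.depth = false  [c.acc > 5]
32. n14.wid = false  [A₁.depth == true]
33. n14.live = 15  [A₁.live - 4]
34. n14.depth = true  [A₁.depth == false]
35. n0.wid = 26  [A₀.live + 19]
36. n0.key = "zw"  ["zw"]
37. n0.off = "wv"  ["wv"]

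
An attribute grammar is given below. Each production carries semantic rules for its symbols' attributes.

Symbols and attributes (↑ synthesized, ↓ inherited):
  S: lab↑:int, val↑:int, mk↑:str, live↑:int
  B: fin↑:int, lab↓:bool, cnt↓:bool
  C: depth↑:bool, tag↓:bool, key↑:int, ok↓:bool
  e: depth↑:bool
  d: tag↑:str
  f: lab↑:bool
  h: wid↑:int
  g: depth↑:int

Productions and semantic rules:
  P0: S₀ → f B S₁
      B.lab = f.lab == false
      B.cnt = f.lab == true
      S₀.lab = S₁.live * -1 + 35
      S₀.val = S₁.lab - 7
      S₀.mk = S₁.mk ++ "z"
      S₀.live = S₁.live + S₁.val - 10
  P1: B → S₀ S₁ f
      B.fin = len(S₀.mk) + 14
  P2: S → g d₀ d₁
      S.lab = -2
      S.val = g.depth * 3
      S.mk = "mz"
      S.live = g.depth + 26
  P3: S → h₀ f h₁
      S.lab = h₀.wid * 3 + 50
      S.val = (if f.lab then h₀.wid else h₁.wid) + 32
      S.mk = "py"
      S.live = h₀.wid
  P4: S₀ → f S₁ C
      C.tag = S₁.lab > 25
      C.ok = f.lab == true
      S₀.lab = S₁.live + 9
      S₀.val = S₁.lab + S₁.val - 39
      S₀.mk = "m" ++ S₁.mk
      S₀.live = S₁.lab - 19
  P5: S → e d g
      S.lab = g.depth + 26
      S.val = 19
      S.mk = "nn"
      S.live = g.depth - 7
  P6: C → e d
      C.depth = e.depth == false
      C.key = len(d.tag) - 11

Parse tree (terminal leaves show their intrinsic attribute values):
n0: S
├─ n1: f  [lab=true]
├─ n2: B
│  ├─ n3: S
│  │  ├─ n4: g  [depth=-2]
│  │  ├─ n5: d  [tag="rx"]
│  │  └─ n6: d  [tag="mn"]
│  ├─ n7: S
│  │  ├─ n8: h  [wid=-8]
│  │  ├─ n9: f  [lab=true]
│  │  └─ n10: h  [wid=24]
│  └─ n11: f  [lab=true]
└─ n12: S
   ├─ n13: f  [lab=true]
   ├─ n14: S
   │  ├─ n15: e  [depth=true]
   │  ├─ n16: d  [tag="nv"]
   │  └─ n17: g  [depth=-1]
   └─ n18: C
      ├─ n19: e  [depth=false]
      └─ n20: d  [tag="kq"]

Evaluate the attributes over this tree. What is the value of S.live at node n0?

1

1. n1.lab = true  [terminal]
2. n2.lab = false  [f.lab == false]
3. n2.cnt = true  [f.lab == true]
4. n4.depth = -2  [terminal]
5. n5.tag = "rx"  [terminal]
6. n6.tag = "mn"  [terminal]
7. n3.lab = -2  [-2]
8. n3.val = -6  [g.depth * 3]
9. n3.mk = "mz"  ["mz"]
10. n3.live = 24  [g.depth + 26]
11. n8.wid = -8  [terminal]
12. n9.lab = true  [terminal]
13. n10.wid = 24  [terminal]
14. n7.lab = 26  [h₀.wid * 3 + 50]
15. n7.val = 24  [(if f.lab then h₀.wid else h₁.wid) + 32]
16. n7.mk = "py"  ["py"]
17. n7.live = -8  [h₀.wid]
18. n11.lab = true  [terminal]
19. n2.fin = 16  [len(S₀.mk) + 14]
20. n13.lab = true  [terminal]
21. n15.depth = true  [terminal]
22. n16.tag = "nv"  [terminal]
23. n17.depth = -1  [terminal]
24. n14.lab = 25  [g.depth + 26]
25. n14.val = 19  [19]
26. n14.mk = "nn"  ["nn"]
27. n14.live = -8  [g.depth - 7]
28. n18.tag = false  [S₁.lab > 25]
29. n18.ok = true  [f.lab == true]
30. n19.depth = false  [terminal]
31. n20.tag = "kq"  [terminal]
32. n18.depth = true  [e.depth == false]
33. n18.key = -9  [len(d.tag) - 11]
34. n12.lab = 1  [S₁.live + 9]
35. n12.val = 5  [S₁.lab + S₁.val - 39]
36. n12.mk = "mnn"  ["m" ++ S₁.mk]
37. n12.live = 6  [S₁.lab - 19]
38. n0.lab = 29  [S₁.live * -1 + 35]
39. n0.val = -6  [S₁.lab - 7]
40. n0.mk = "mnnz"  [S₁.mk ++ "z"]
41. n0.live = 1  [S₁.live + S₁.val - 10]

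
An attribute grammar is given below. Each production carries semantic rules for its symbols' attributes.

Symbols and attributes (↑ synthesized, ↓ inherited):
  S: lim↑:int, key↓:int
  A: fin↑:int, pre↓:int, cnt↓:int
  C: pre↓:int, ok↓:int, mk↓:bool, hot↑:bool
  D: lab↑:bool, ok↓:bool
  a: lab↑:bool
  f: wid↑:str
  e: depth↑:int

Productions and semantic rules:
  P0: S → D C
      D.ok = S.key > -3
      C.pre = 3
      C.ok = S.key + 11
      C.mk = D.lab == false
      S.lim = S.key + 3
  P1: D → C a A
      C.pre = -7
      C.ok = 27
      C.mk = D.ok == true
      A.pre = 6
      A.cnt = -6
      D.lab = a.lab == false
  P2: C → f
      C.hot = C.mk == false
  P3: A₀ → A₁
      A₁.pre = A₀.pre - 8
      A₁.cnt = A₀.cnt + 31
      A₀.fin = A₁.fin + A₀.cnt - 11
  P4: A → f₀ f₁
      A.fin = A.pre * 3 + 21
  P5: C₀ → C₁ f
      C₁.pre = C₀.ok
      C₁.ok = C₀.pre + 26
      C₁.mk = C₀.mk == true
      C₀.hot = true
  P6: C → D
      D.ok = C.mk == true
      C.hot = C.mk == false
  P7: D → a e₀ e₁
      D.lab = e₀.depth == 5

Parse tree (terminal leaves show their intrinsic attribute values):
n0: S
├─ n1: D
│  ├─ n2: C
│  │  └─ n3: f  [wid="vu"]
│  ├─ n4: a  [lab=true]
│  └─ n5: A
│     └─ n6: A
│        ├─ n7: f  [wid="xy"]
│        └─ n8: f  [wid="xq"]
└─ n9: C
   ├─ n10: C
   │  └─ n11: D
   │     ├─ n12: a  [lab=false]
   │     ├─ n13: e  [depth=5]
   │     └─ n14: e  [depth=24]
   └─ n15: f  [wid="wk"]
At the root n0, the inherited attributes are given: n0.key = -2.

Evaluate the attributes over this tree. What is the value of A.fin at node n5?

-2

1. n0.key = -2  [given at root]
2. n1.ok = true  [S.key > -3]
3. n2.pre = -7  [-7]
4. n2.ok = 27  [27]
5. n2.mk = true  [D.ok == true]
6. n3.wid = "vu"  [terminal]
7. n2.hot = false  [C.mk == false]
8. n4.lab = true  [terminal]
9. n5.pre = 6  [6]
10. n5.cnt = -6  [-6]
11. n6.pre = -2  [A₀.pre - 8]
12. n6.cnt = 25  [A₀.cnt + 31]
13. n7.wid = "xy"  [terminal]
14. n8.wid = "xq"  [terminal]
15. n6.fin = 15  [A.pre * 3 + 21]
16. n5.fin = -2  [A₁.fin + A₀.cnt - 11]
17. n1.lab = false  [a.lab == false]
18. n9.pre = 3  [3]
19. n9.ok = 9  [S.key + 11]
20. n9.mk = true  [D.lab == false]
21. n10.pre = 9  [C₀.ok]
22. n10.ok = 29  [C₀.pre + 26]
23. n10.mk = true  [C₀.mk == true]
24. n11.ok = true  [C.mk == true]
25. n12.lab = false  [terminal]
26. n13.depth = 5  [terminal]
27. n14.depth = 24  [terminal]
28. n11.lab = true  [e₀.depth == 5]
29. n10.hot = false  [C.mk == false]
30. n15.wid = "wk"  [terminal]
31. n9.hot = true  [true]
32. n0.lim = 1  [S.key + 3]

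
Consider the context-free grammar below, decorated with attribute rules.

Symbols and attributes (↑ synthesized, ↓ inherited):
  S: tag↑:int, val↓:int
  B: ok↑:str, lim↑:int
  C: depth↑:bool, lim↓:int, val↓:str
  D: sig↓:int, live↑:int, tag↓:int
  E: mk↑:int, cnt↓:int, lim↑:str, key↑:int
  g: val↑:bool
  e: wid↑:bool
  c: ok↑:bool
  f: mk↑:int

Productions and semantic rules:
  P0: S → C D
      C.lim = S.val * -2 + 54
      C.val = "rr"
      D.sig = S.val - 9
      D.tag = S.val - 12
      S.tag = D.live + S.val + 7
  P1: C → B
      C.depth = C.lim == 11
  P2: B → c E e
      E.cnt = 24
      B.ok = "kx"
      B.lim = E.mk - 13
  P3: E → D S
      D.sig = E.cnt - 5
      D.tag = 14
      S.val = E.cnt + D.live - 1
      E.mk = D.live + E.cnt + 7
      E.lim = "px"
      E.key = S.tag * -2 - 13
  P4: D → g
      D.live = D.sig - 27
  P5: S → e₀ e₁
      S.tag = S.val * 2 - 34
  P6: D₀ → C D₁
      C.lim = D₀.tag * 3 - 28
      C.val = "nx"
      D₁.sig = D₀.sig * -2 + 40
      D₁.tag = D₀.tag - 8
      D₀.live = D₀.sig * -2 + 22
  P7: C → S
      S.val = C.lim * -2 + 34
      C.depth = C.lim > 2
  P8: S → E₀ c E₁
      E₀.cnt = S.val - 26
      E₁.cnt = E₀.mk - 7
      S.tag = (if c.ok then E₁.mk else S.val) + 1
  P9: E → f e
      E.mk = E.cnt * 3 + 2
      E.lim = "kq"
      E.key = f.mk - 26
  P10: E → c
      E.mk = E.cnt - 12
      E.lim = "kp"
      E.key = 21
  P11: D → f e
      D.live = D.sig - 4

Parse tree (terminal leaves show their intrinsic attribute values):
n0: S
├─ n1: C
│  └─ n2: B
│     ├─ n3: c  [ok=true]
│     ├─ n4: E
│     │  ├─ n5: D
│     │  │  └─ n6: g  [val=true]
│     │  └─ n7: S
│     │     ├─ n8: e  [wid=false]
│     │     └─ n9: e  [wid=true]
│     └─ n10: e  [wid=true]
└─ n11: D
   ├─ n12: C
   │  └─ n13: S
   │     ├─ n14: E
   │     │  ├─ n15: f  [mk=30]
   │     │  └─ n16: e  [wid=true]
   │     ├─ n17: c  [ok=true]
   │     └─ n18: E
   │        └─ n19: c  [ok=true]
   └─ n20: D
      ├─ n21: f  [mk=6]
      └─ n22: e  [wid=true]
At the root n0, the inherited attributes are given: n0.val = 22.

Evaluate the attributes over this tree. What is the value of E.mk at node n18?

-5

1. n0.val = 22  [given at root]
2. n1.lim = 10  [S.val * -2 + 54]
3. n1.val = "rr"  ["rr"]
4. n3.ok = true  [terminal]
5. n4.cnt = 24  [24]
6. n5.sig = 19  [E.cnt - 5]
7. n5.tag = 14  [14]
8. n6.val = true  [terminal]
9. n5.live = -8  [D.sig - 27]
10. n7.val = 15  [E.cnt + D.live - 1]
11. n8.wid = false  [terminal]
12. n9.wid = true  [terminal]
13. n7.tag = -4  [S.val * 2 - 34]
14. n4.mk = 23  [D.live + E.cnt + 7]
15. n4.lim = "px"  ["px"]
16. n4.key = -5  [S.tag * -2 - 13]
17. n10.wid = true  [terminal]
18. n2.ok = "kx"  ["kx"]
19. n2.lim = 10  [E.mk - 13]
20. n1.depth = false  [C.lim == 11]
21. n11.sig = 13  [S.val - 9]
22. n11.tag = 10  [S.val - 12]
23. n12.lim = 2  [D₀.tag * 3 - 28]
24. n12.val = "nx"  ["nx"]
25. n13.val = 30  [C.lim * -2 + 34]
26. n14.cnt = 4  [S.val - 26]
27. n15.mk = 30  [terminal]
28. n16.wid = true  [terminal]
29. n14.mk = 14  [E.cnt * 3 + 2]
30. n14.lim = "kq"  ["kq"]
31. n14.key = 4  [f.mk - 26]
32. n17.ok = true  [terminal]
33. n18.cnt = 7  [E₀.mk - 7]
34. n19.ok = true  [terminal]
35. n18.mk = -5  [E.cnt - 12]
36. n18.lim = "kp"  ["kp"]
37. n18.key = 21  [21]
38. n13.tag = -4  [(if c.ok then E₁.mk else S.val) + 1]
39. n12.depth = false  [C.lim > 2]
40. n20.sig = 14  [D₀.sig * -2 + 40]
41. n20.tag = 2  [D₀.tag - 8]
42. n21.mk = 6  [terminal]
43. n22.wid = true  [terminal]
44. n20.live = 10  [D.sig - 4]
45. n11.live = -4  [D₀.sig * -2 + 22]
46. n0.tag = 25  [D.live + S.val + 7]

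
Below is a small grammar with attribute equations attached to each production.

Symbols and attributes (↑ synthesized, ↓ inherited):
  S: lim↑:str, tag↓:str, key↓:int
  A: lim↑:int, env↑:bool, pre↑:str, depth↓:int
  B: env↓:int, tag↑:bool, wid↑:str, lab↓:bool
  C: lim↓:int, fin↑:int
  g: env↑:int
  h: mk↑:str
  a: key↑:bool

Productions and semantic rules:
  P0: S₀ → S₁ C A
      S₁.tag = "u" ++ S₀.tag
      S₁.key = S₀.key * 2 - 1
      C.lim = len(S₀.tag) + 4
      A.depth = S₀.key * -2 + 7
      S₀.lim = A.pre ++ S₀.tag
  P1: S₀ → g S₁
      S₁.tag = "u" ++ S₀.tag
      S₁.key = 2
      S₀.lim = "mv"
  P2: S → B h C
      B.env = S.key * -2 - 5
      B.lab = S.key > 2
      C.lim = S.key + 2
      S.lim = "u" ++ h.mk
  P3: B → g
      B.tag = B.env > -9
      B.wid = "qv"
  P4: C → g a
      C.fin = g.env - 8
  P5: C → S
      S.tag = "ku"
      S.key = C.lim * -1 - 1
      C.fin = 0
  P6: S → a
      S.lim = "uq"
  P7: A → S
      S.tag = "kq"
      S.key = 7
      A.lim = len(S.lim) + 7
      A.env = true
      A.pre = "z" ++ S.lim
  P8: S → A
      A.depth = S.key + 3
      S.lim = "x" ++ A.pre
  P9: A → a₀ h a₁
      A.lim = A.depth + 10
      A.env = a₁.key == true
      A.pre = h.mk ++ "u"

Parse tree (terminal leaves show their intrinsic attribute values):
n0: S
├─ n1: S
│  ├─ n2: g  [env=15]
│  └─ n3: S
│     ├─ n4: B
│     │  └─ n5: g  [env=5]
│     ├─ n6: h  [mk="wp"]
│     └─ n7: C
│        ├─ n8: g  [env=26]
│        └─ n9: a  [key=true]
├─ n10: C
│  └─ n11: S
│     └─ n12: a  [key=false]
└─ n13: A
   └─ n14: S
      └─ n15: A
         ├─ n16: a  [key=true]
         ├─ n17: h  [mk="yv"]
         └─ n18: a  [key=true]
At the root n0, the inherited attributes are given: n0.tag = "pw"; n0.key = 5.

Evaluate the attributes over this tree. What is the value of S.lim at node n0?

1. n0.tag = "pw"  [given at root]
2. n0.key = 5  [given at root]
3. n1.tag = "upw"  ["u" ++ S₀.tag]
4. n1.key = 9  [S₀.key * 2 - 1]
5. n2.env = 15  [terminal]
6. n3.tag = "uupw"  ["u" ++ S₀.tag]
7. n3.key = 2  [2]
8. n4.env = -9  [S.key * -2 - 5]
9. n4.lab = false  [S.key > 2]
10. n5.env = 5  [terminal]
11. n4.tag = false  [B.env > -9]
12. n4.wid = "qv"  ["qv"]
13. n6.mk = "wp"  [terminal]
14. n7.lim = 4  [S.key + 2]
15. n8.env = 26  [terminal]
16. n9.key = true  [terminal]
17. n7.fin = 18  [g.env - 8]
18. n3.lim = "uwp"  ["u" ++ h.mk]
19. n1.lim = "mv"  ["mv"]
20. n10.lim = 6  [len(S₀.tag) + 4]
21. n11.tag = "ku"  ["ku"]
22. n11.key = -7  [C.lim * -1 - 1]
23. n12.key = false  [terminal]
24. n11.lim = "uq"  ["uq"]
25. n10.fin = 0  [0]
26. n13.depth = -3  [S₀.key * -2 + 7]
27. n14.tag = "kq"  ["kq"]
28. n14.key = 7  [7]
29. n15.depth = 10  [S.key + 3]
30. n16.key = true  [terminal]
31. n17.mk = "yv"  [terminal]
32. n18.key = true  [terminal]
33. n15.lim = 20  [A.depth + 10]
34. n15.env = true  [a₁.key == true]
35. n15.pre = "yvu"  [h.mk ++ "u"]
36. n14.lim = "xyvu"  ["x" ++ A.pre]
37. n13.lim = 11  [len(S.lim) + 7]
38. n13.env = true  [true]
39. n13.pre = "zxyvu"  ["z" ++ S.lim]
40. n0.lim = "zxyvupw"  [A.pre ++ S₀.tag]

"zxyvupw"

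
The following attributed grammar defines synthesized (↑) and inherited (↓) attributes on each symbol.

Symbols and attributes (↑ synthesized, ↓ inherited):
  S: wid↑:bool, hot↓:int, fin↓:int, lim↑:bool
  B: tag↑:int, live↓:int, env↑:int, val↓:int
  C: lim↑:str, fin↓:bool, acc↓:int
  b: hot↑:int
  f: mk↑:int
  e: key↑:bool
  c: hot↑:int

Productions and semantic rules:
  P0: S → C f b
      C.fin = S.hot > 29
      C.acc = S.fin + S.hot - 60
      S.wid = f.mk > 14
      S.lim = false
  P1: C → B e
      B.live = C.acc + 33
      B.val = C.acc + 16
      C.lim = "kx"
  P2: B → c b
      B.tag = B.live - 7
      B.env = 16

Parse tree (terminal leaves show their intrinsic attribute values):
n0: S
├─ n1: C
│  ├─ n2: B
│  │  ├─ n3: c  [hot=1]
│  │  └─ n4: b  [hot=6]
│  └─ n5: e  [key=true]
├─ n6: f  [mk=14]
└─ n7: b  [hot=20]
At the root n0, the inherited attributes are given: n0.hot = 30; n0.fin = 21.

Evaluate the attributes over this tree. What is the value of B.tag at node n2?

1. n0.hot = 30  [given at root]
2. n0.fin = 21  [given at root]
3. n1.fin = true  [S.hot > 29]
4. n1.acc = -9  [S.fin + S.hot - 60]
5. n2.live = 24  [C.acc + 33]
6. n2.val = 7  [C.acc + 16]
7. n3.hot = 1  [terminal]
8. n4.hot = 6  [terminal]
9. n2.tag = 17  [B.live - 7]
10. n2.env = 16  [16]
11. n5.key = true  [terminal]
12. n1.lim = "kx"  ["kx"]
13. n6.mk = 14  [terminal]
14. n7.hot = 20  [terminal]
15. n0.wid = false  [f.mk > 14]
16. n0.lim = false  [false]

17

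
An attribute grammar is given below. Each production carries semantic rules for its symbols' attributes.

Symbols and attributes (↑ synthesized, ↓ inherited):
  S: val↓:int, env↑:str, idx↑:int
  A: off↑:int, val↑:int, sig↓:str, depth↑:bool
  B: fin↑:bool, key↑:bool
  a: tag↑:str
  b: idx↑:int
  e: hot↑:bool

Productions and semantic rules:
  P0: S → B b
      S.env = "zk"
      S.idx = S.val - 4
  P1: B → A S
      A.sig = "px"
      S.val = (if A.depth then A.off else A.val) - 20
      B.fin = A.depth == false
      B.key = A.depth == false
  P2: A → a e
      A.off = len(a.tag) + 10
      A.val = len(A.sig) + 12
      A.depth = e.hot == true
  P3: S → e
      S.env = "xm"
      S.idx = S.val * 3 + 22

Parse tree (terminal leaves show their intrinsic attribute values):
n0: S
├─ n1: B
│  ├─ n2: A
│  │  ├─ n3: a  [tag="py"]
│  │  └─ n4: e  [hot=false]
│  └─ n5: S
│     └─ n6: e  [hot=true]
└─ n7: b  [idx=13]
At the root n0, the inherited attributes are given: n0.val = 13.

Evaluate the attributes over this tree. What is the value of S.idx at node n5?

4

1. n0.val = 13  [given at root]
2. n2.sig = "px"  ["px"]
3. n3.tag = "py"  [terminal]
4. n4.hot = false  [terminal]
5. n2.off = 12  [len(a.tag) + 10]
6. n2.val = 14  [len(A.sig) + 12]
7. n2.depth = false  [e.hot == true]
8. n5.val = -6  [(if A.depth then A.off else A.val) - 20]
9. n6.hot = true  [terminal]
10. n5.env = "xm"  ["xm"]
11. n5.idx = 4  [S.val * 3 + 22]
12. n1.fin = true  [A.depth == false]
13. n1.key = true  [A.depth == false]
14. n7.idx = 13  [terminal]
15. n0.env = "zk"  ["zk"]
16. n0.idx = 9  [S.val - 4]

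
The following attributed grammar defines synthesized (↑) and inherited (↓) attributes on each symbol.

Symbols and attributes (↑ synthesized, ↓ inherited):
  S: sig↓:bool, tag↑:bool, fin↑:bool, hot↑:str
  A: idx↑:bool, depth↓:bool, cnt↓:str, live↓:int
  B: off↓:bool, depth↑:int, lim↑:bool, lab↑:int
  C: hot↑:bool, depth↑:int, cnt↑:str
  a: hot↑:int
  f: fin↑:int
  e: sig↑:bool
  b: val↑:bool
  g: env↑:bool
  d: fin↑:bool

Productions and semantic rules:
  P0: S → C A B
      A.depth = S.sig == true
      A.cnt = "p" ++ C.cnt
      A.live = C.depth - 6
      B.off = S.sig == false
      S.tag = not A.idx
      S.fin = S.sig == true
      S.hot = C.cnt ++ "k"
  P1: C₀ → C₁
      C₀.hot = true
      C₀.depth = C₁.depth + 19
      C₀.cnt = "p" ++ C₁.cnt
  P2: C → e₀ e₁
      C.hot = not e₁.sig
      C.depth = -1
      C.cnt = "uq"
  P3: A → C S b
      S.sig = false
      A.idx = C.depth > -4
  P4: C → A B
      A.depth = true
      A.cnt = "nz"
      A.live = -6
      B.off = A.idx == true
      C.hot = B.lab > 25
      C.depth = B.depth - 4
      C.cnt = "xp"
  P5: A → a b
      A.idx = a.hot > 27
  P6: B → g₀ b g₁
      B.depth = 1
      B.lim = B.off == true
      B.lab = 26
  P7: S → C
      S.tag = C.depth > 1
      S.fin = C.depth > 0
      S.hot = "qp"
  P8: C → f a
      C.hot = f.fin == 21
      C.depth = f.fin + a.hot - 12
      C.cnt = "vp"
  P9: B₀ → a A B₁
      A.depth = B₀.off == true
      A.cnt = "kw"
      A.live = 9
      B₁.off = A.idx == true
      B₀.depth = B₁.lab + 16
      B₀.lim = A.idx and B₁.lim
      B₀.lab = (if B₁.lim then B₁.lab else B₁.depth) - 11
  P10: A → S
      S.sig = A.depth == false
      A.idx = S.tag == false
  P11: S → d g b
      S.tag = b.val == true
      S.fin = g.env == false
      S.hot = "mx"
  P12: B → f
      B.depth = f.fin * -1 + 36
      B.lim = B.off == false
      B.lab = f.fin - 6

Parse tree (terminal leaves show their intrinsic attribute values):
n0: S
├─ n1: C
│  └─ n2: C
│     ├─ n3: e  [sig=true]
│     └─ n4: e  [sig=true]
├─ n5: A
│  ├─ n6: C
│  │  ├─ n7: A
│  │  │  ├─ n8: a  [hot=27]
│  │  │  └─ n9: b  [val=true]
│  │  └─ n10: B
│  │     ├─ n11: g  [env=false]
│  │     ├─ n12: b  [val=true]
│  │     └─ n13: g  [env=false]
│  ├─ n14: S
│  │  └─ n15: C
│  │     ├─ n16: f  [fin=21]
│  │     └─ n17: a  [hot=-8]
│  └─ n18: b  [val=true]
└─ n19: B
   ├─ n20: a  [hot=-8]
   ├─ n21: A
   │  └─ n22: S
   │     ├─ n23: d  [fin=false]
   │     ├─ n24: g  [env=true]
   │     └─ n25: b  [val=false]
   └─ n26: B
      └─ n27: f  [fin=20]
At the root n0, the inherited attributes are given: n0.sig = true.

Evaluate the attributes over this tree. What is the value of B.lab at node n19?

1. n0.sig = true  [given at root]
2. n3.sig = true  [terminal]
3. n4.sig = true  [terminal]
4. n2.hot = false  [not e₁.sig]
5. n2.depth = -1  [-1]
6. n2.cnt = "uq"  ["uq"]
7. n1.hot = true  [true]
8. n1.depth = 18  [C₁.depth + 19]
9. n1.cnt = "puq"  ["p" ++ C₁.cnt]
10. n5.depth = true  [S.sig == true]
11. n5.cnt = "ppuq"  ["p" ++ C.cnt]
12. n5.live = 12  [C.depth - 6]
13. n7.depth = true  [true]
14. n7.cnt = "nz"  ["nz"]
15. n7.live = -6  [-6]
16. n8.hot = 27  [terminal]
17. n9.val = true  [terminal]
18. n7.idx = false  [a.hot > 27]
19. n10.off = false  [A.idx == true]
20. n11.env = false  [terminal]
21. n12.val = true  [terminal]
22. n13.env = false  [terminal]
23. n10.depth = 1  [1]
24. n10.lim = false  [B.off == true]
25. n10.lab = 26  [26]
26. n6.hot = true  [B.lab > 25]
27. n6.depth = -3  [B.depth - 4]
28. n6.cnt = "xp"  ["xp"]
29. n14.sig = false  [false]
30. n16.fin = 21  [terminal]
31. n17.hot = -8  [terminal]
32. n15.hot = true  [f.fin == 21]
33. n15.depth = 1  [f.fin + a.hot - 12]
34. n15.cnt = "vp"  ["vp"]
35. n14.tag = false  [C.depth > 1]
36. n14.fin = true  [C.depth > 0]
37. n14.hot = "qp"  ["qp"]
38. n18.val = true  [terminal]
39. n5.idx = true  [C.depth > -4]
40. n19.off = false  [S.sig == false]
41. n20.hot = -8  [terminal]
42. n21.depth = false  [B₀.off == true]
43. n21.cnt = "kw"  ["kw"]
44. n21.live = 9  [9]
45. n22.sig = true  [A.depth == false]
46. n23.fin = false  [terminal]
47. n24.env = true  [terminal]
48. n25.val = false  [terminal]
49. n22.tag = false  [b.val == true]
50. n22.fin = false  [g.env == false]
51. n22.hot = "mx"  ["mx"]
52. n21.idx = true  [S.tag == false]
53. n26.off = true  [A.idx == true]
54. n27.fin = 20  [terminal]
55. n26.depth = 16  [f.fin * -1 + 36]
56. n26.lim = false  [B.off == false]
57. n26.lab = 14  [f.fin - 6]
58. n19.depth = 30  [B₁.lab + 16]
59. n19.lim = false  [A.idx and B₁.lim]
60. n19.lab = 5  [(if B₁.lim then B₁.lab else B₁.depth) - 11]
61. n0.tag = false  [not A.idx]
62. n0.fin = true  [S.sig == true]
63. n0.hot = "puqk"  [C.cnt ++ "k"]

5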